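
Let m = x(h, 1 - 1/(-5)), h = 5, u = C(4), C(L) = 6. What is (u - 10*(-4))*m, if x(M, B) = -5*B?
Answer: -276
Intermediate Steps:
u = 6
m = -6 (m = -5*(1 - 1/(-5)) = -5*(1 - 1*(-⅕)) = -5*(1 + ⅕) = -5*6/5 = -6)
(u - 10*(-4))*m = (6 - 10*(-4))*(-6) = (6 + 40)*(-6) = 46*(-6) = -276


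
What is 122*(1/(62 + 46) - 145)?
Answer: -955199/54 ≈ -17689.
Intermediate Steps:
122*(1/(62 + 46) - 145) = 122*(1/108 - 145) = 122*(-15659/108) = -955199/54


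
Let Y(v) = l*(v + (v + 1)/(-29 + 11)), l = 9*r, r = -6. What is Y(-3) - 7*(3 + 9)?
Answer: 72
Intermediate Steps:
l = -54 (l = 9*(-6) = -54)
Y(v) = 3 - 51*v (Y(v) = -54*(v + (v + 1)/(-29 + 11)) = -54*(v + (1 + v)/(-18)) = -54*(v + (1 + v)*(-1/18)) = -54*(v + (-1/18 - v/18)) = -54*(-1/18 + 17*v/18) = 3 - 51*v)
Y(-3) - 7*(3 + 9) = (3 - 51*(-3)) - 7*(3 + 9) = (3 + 153) - 7*12 = 156 - 1*84 = 156 - 84 = 72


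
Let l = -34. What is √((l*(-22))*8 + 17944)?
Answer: 2*√5982 ≈ 154.69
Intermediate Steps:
√((l*(-22))*8 + 17944) = √(-34*(-22)*8 + 17944) = √(748*8 + 17944) = √(5984 + 17944) = √23928 = 2*√5982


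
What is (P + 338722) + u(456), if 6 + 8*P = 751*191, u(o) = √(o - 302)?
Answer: 2853211/8 + √154 ≈ 3.5666e+5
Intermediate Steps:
u(o) = √(-302 + o)
P = 143435/8 (P = -¾ + (751*191)/8 = -¾ + (⅛)*143441 = -¾ + 143441/8 = 143435/8 ≈ 17929.)
(P + 338722) + u(456) = (143435/8 + 338722) + √(-302 + 456) = 2853211/8 + √154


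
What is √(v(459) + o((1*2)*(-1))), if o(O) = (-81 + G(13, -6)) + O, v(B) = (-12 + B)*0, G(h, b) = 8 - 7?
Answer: I*√82 ≈ 9.0554*I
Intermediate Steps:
G(h, b) = 1
v(B) = 0
o(O) = -80 + O (o(O) = (-81 + 1) + O = -80 + O)
√(v(459) + o((1*2)*(-1))) = √(0 + (-80 + (1*2)*(-1))) = √(0 + (-80 + 2*(-1))) = √(0 + (-80 - 2)) = √(0 - 82) = √(-82) = I*√82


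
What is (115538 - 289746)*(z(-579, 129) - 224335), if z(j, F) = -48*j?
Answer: 34239362944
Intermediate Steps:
(115538 - 289746)*(z(-579, 129) - 224335) = (115538 - 289746)*(-48*(-579) - 224335) = -174208*(27792 - 224335) = -174208*(-196543) = 34239362944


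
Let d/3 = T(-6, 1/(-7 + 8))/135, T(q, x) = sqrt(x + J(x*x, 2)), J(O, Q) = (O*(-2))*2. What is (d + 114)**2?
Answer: (5130 + I*sqrt(3))**2/2025 ≈ 12996.0 + 8.7757*I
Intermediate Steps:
J(O, Q) = -4*O (J(O, Q) = -2*O*2 = -4*O)
T(q, x) = sqrt(x - 4*x**2) (T(q, x) = sqrt(x - 4*x*x) = sqrt(x - 4*x**2))
d = I*sqrt(3)/45 (d = 3*(sqrt((1 - 4/(-7 + 8))/(-7 + 8))/135) = 3*(sqrt((1 - 4/1)/1)*(1/135)) = 3*(sqrt(1*(1 - 4*1))*(1/135)) = 3*(sqrt(1*(1 - 4))*(1/135)) = 3*(sqrt(1*(-3))*(1/135)) = 3*(sqrt(-3)*(1/135)) = 3*((I*sqrt(3))*(1/135)) = 3*(I*sqrt(3)/135) = I*sqrt(3)/45 ≈ 0.03849*I)
(d + 114)**2 = (I*sqrt(3)/45 + 114)**2 = (114 + I*sqrt(3)/45)**2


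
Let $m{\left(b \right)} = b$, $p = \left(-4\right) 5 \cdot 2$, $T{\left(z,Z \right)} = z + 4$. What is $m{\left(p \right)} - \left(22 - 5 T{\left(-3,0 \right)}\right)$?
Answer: $-57$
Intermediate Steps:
$T{\left(z,Z \right)} = 4 + z$
$p = -40$ ($p = \left(-20\right) 2 = -40$)
$m{\left(p \right)} - \left(22 - 5 T{\left(-3,0 \right)}\right) = -40 - \left(22 - 5 \left(4 - 3\right)\right) = -40 - \left(22 - 5\right) = -40 - 17 = -57$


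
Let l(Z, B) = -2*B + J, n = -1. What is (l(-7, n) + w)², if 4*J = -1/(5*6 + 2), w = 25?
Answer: 11937025/16384 ≈ 728.58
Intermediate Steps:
J = -1/128 (J = (-1/(5*6 + 2))/4 = (-1/(30 + 2))/4 = (-1/32)/4 = (-1*1/32)/4 = (¼)*(-1/32) = -1/128 ≈ -0.0078125)
l(Z, B) = -1/128 - 2*B (l(Z, B) = -2*B - 1/128 = -1/128 - 2*B)
(l(-7, n) + w)² = ((-1/128 - 2*(-1)) + 25)² = ((-1/128 + 2) + 25)² = (255/128 + 25)² = (3455/128)² = 11937025/16384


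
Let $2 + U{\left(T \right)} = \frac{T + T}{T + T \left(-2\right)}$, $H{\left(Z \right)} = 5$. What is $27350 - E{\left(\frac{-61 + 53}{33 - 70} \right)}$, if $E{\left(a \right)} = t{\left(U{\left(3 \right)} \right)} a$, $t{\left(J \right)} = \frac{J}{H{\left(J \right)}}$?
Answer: $\frac{5059782}{185} \approx 27350.0$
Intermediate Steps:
$U{\left(T \right)} = -4$ ($U{\left(T \right)} = -2 + \frac{T + T}{T + T \left(-2\right)} = -2 + \frac{2 T}{T - 2 T} = -2 + \frac{2 T}{\left(-1\right) T} = -2 + 2 T \left(- \frac{1}{T}\right) = -2 - 2 = -4$)
$t{\left(J \right)} = \frac{J}{5}$
$E{\left(a \right)} = - \frac{4 a}{5}$ ($E{\left(a \right)} = \frac{1}{5} \left(-4\right) a = - \frac{4 a}{5}$)
$27350 - E{\left(\frac{-61 + 53}{33 - 70} \right)} = 27350 - - \frac{4 \frac{-61 + 53}{33 - 70}}{5} = 27350 - - \frac{4 \left(- \frac{8}{-37}\right)}{5} = 27350 - - \frac{4 \left(\left(-8\right) \left(- \frac{1}{37}\right)\right)}{5} = 27350 - \left(- \frac{4}{5}\right) \frac{8}{37} = 27350 - - \frac{32}{185} = 27350 + \frac{32}{185} = \frac{5059782}{185}$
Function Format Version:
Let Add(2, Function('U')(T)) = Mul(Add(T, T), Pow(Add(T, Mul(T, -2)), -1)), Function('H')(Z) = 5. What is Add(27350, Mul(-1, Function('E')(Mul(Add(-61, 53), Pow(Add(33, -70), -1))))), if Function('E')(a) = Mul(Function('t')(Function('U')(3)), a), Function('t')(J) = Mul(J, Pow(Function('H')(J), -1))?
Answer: Rational(5059782, 185) ≈ 27350.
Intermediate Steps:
Function('U')(T) = -4 (Function('U')(T) = Add(-2, Mul(Add(T, T), Pow(Add(T, Mul(T, -2)), -1))) = Add(-2, Mul(Mul(2, T), Pow(Add(T, Mul(-2, T)), -1))) = Add(-2, Mul(Mul(2, T), Pow(Mul(-1, T), -1))) = Add(-2, Mul(Mul(2, T), Mul(-1, Pow(T, -1)))) = Add(-2, -2) = -4)
Function('t')(J) = Mul(Rational(1, 5), J) (Function('t')(J) = Mul(J, Pow(5, -1)) = Mul(J, Rational(1, 5)) = Mul(Rational(1, 5), J))
Function('E')(a) = Mul(Rational(-4, 5), a) (Function('E')(a) = Mul(Mul(Rational(1, 5), -4), a) = Mul(Rational(-4, 5), a))
Add(27350, Mul(-1, Function('E')(Mul(Add(-61, 53), Pow(Add(33, -70), -1))))) = Add(27350, Mul(-1, Mul(Rational(-4, 5), Mul(Add(-61, 53), Pow(Add(33, -70), -1))))) = Add(27350, Mul(-1, Mul(Rational(-4, 5), Mul(-8, Pow(-37, -1))))) = Add(27350, Mul(-1, Mul(Rational(-4, 5), Mul(-8, Rational(-1, 37))))) = Add(27350, Mul(-1, Mul(Rational(-4, 5), Rational(8, 37)))) = Add(27350, Mul(-1, Rational(-32, 185))) = Add(27350, Rational(32, 185)) = Rational(5059782, 185)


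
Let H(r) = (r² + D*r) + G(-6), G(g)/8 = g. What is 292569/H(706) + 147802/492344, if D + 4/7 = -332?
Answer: 40032147089/28388985841 ≈ 1.4101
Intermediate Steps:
D = -2328/7 (D = -4/7 - 332 = -2328/7 ≈ -332.57)
G(g) = 8*g
H(r) = -48 + r² - 2328*r/7 (H(r) = (r² - 2328*r/7) + 8*(-6) = (r² - 2328*r/7) - 48 = -48 + r² - 2328*r/7)
292569/H(706) + 147802/492344 = 292569/(-48 + 706² - 2328/7*706) + 147802/492344 = 292569/(-48 + 498436 - 1643568/7) + 147802*(1/492344) = 292569/(1845148/7) + 73901/246172 = 292569*(7/1845148) + 73901/246172 = 2047983/1845148 + 73901/246172 = 40032147089/28388985841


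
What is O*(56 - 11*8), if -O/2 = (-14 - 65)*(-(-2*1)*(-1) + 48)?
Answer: -232576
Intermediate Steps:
O = 7268 (O = -2*(-14 - 65)*(-(-2*1)*(-1) + 48) = -(-158)*(-(-2)*(-1) + 48) = -(-158)*(-1*2 + 48) = -(-158)*(-2 + 48) = -(-158)*46 = -2*(-3634) = 7268)
O*(56 - 11*8) = 7268*(56 - 11*8) = 7268*(56 - 88) = 7268*(-32) = -232576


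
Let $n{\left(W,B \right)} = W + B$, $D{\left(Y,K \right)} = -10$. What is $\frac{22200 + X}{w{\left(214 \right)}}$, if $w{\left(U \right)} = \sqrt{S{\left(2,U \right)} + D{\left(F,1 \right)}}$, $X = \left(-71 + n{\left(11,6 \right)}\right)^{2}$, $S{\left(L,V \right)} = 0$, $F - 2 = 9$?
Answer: $- \frac{12558 i \sqrt{10}}{5} \approx - 7942.4 i$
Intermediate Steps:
$F = 11$ ($F = 2 + 9 = 11$)
$n{\left(W,B \right)} = B + W$
$X = 2916$ ($X = \left(-71 + \left(6 + 11\right)\right)^{2} = \left(-71 + 17\right)^{2} = \left(-54\right)^{2} = 2916$)
$w{\left(U \right)} = i \sqrt{10}$ ($w{\left(U \right)} = \sqrt{0 - 10} = \sqrt{-10} = i \sqrt{10}$)
$\frac{22200 + X}{w{\left(214 \right)}} = \frac{22200 + 2916}{i \sqrt{10}} = 25116 \left(- \frac{i \sqrt{10}}{10}\right) = - \frac{12558 i \sqrt{10}}{5}$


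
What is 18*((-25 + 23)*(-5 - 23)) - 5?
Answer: 1003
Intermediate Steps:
18*((-25 + 23)*(-5 - 23)) - 5 = 18*(-2*(-28)) - 5 = 18*56 - 5 = 1008 - 5 = 1003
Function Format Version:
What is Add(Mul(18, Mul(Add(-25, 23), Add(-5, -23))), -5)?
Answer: 1003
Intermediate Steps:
Add(Mul(18, Mul(Add(-25, 23), Add(-5, -23))), -5) = Add(Mul(18, Mul(-2, -28)), -5) = Add(Mul(18, 56), -5) = Add(1008, -5) = 1003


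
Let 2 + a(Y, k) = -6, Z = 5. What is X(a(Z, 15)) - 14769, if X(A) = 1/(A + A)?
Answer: -236305/16 ≈ -14769.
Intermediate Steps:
a(Y, k) = -8 (a(Y, k) = -2 - 6 = -8)
X(A) = 1/(2*A)
X(a(Z, 15)) - 14769 = (1/2)/(-8) - 14769 = (1/2)*(-1/8) - 14769 = -1/16 - 14769 = -236305/16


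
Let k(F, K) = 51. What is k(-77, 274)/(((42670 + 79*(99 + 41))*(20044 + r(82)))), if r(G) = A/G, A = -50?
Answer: 697/14718061890 ≈ 4.7357e-8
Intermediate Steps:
r(G) = -50/G
k(-77, 274)/(((42670 + 79*(99 + 41))*(20044 + r(82)))) = 51/(((42670 + 79*(99 + 41))*(20044 - 50/82))) = 51/(((42670 + 79*140)*(20044 - 50*1/82))) = 51/(((42670 + 11060)*(20044 - 25/41))) = 51/((53730*(821779/41))) = 51/(44154185670/41) = 51*(41/44154185670) = 697/14718061890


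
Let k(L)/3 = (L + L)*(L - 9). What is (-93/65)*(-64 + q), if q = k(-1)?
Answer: 372/65 ≈ 5.7231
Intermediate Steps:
k(L) = 6*L*(-9 + L) (k(L) = 3*((L + L)*(L - 9)) = 3*((2*L)*(-9 + L)) = 3*(2*L*(-9 + L)) = 6*L*(-9 + L))
q = 60 (q = 6*(-1)*(-9 - 1) = 6*(-1)*(-10) = 60)
(-93/65)*(-64 + q) = (-93/65)*(-64 + 60) = -93*1/65*(-4) = -93/65*(-4) = 372/65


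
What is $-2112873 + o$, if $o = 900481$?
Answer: $-1212392$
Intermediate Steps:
$-2112873 + o = -2112873 + 900481 = -1212392$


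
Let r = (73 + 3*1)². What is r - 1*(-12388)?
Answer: 18164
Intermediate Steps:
r = 5776 (r = (73 + 3)² = 76² = 5776)
r - 1*(-12388) = 5776 - 1*(-12388) = 5776 + 12388 = 18164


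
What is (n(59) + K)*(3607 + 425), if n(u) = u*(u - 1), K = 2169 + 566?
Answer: 24825024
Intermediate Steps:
K = 2735
n(u) = u*(-1 + u)
(n(59) + K)*(3607 + 425) = (59*(-1 + 59) + 2735)*(3607 + 425) = (59*58 + 2735)*4032 = (3422 + 2735)*4032 = 6157*4032 = 24825024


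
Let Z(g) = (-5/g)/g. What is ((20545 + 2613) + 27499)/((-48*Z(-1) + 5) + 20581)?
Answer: 50657/20826 ≈ 2.4324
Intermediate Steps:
Z(g) = -5/g²
((20545 + 2613) + 27499)/((-48*Z(-1) + 5) + 20581) = ((20545 + 2613) + 27499)/((-(-240)/(-1)² + 5) + 20581) = (23158 + 27499)/((-(-240) + 5) + 20581) = 50657/((-48*(-5) + 5) + 20581) = 50657/((240 + 5) + 20581) = 50657/(245 + 20581) = 50657/20826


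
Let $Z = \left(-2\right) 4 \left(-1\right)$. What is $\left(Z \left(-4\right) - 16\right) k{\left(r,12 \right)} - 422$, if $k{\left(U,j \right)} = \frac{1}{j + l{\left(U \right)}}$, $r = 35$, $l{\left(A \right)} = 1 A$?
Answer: $- \frac{19882}{47} \approx -423.02$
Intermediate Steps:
$l{\left(A \right)} = A$
$Z = 8$ ($Z = \left(-8\right) \left(-1\right) = 8$)
$k{\left(U,j \right)} = \frac{1}{U + j}$ ($k{\left(U,j \right)} = \frac{1}{j + U} = \frac{1}{U + j}$)
$\left(Z \left(-4\right) - 16\right) k{\left(r,12 \right)} - 422 = \frac{8 \left(-4\right) - 16}{35 + 12} - 422 = \frac{-32 - 16}{47} - 422 = \left(-48\right) \frac{1}{47} - 422 = - \frac{48}{47} - 422 = - \frac{19882}{47}$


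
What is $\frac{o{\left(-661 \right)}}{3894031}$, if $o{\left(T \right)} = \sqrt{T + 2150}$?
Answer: $\frac{\sqrt{1489}}{3894031} \approx 9.9094 \cdot 10^{-6}$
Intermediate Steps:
$o{\left(T \right)} = \sqrt{2150 + T}$
$\frac{o{\left(-661 \right)}}{3894031} = \frac{\sqrt{2150 - 661}}{3894031} = \sqrt{1489} \cdot \frac{1}{3894031} = \frac{\sqrt{1489}}{3894031}$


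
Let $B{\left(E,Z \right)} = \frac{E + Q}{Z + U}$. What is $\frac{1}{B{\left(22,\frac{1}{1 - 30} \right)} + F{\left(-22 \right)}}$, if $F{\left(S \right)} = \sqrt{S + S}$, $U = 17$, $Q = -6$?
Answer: $\frac{3567}{169783} - \frac{15129 i \sqrt{11}}{339566} \approx 0.021009 - 0.14777 i$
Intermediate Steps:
$F{\left(S \right)} = \sqrt{2} \sqrt{S}$ ($F{\left(S \right)} = \sqrt{2 S} = \sqrt{2} \sqrt{S}$)
$B{\left(E,Z \right)} = \frac{-6 + E}{17 + Z}$ ($B{\left(E,Z \right)} = \frac{E - 6}{Z + 17} = \frac{-6 + E}{17 + Z}$)
$\frac{1}{B{\left(22,\frac{1}{1 - 30} \right)} + F{\left(-22 \right)}} = \frac{1}{\frac{-6 + 22}{17 + \frac{1}{1 - 30}} + \sqrt{2} \sqrt{-22}} = \frac{1}{\frac{1}{17 + \frac{1}{-29}} \cdot 16 + \sqrt{2} i \sqrt{22}} = \frac{1}{\frac{1}{17 - \frac{1}{29}} \cdot 16 + 2 i \sqrt{11}} = \frac{1}{\frac{1}{\frac{492}{29}} \cdot 16 + 2 i \sqrt{11}} = \frac{1}{\frac{29}{492} \cdot 16 + 2 i \sqrt{11}} = \frac{1}{\frac{116}{123} + 2 i \sqrt{11}}$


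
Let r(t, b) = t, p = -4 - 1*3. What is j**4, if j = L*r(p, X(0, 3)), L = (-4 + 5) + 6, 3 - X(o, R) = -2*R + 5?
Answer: 5764801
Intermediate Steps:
p = -7 (p = -4 - 3 = -7)
X(o, R) = -2 + 2*R (X(o, R) = 3 - (-2*R + 5) = 3 - (5 - 2*R) = 3 + (-5 + 2*R) = -2 + 2*R)
L = 7 (L = 1 + 6 = 7)
j = -49 (j = 7*(-7) = -49)
j**4 = (-49)**4 = 5764801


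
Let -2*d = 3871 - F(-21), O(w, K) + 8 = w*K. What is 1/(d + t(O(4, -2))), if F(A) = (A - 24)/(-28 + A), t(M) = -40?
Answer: -49/96777 ≈ -0.00050632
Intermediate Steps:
O(w, K) = -8 + K*w (O(w, K) = -8 + w*K = -8 + K*w)
F(A) = (-24 + A)/(-28 + A)
d = -94817/49 (d = -(3871 - (-24 - 21)/(-28 - 21))/2 = -(3871 - (-45)/(-49))/2 = -(3871 - (-1)*(-45)/49)/2 = -(3871 - 1*45/49)/2 = -(3871 - 45/49)/2 = -½*189634/49 = -94817/49 ≈ -1935.0)
1/(d + t(O(4, -2))) = 1/(-94817/49 - 40) = 1/(-96777/49) = -49/96777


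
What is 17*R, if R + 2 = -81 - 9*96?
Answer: -16099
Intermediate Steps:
R = -947 (R = -2 + (-81 - 9*96) = -2 + (-81 - 864) = -2 - 945 = -947)
17*R = 17*(-947) = -16099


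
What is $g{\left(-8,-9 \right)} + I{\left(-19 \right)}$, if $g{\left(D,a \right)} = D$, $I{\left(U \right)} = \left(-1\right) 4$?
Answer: $-12$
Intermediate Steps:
$I{\left(U \right)} = -4$
$g{\left(-8,-9 \right)} + I{\left(-19 \right)} = -8 - 4 = -12$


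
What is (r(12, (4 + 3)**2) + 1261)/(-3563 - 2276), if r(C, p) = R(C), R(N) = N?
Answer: -1273/5839 ≈ -0.21802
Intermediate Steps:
r(C, p) = C
(r(12, (4 + 3)**2) + 1261)/(-3563 - 2276) = (12 + 1261)/(-3563 - 2276) = 1273/(-5839) = 1273*(-1/5839) = -1273/5839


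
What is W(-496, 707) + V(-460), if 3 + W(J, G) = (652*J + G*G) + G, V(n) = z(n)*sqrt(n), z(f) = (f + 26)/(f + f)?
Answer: 177161 + 217*I*sqrt(115)/230 ≈ 1.7716e+5 + 10.118*I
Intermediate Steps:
z(f) = (26 + f)/(2*f) (z(f) = (26 + f)/((2*f)) = (26 + f)*(1/(2*f)) = (26 + f)/(2*f))
V(n) = (26 + n)/(2*sqrt(n)) (V(n) = ((26 + n)/(2*n))*sqrt(n) = (26 + n)/(2*sqrt(n)))
W(J, G) = -3 + G + G**2 + 652*J (W(J, G) = -3 + ((652*J + G*G) + G) = -3 + ((652*J + G**2) + G) = -3 + ((G**2 + 652*J) + G) = -3 + (G + G**2 + 652*J) = -3 + G + G**2 + 652*J)
W(-496, 707) + V(-460) = (-3 + 707 + 707**2 + 652*(-496)) + (26 - 460)/(2*sqrt(-460)) = (-3 + 707 + 499849 - 323392) + (1/2)*(-I*sqrt(115)/230)*(-434) = 177161 + 217*I*sqrt(115)/230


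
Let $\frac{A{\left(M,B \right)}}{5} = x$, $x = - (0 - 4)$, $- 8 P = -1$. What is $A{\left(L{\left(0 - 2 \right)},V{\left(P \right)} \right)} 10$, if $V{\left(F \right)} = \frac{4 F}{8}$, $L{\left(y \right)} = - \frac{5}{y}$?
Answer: $200$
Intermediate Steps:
$P = \frac{1}{8}$ ($P = \left(- \frac{1}{8}\right) \left(-1\right) = \frac{1}{8} \approx 0.125$)
$V{\left(F \right)} = \frac{F}{2}$ ($V{\left(F \right)} = 4 F \frac{1}{8} = \frac{F}{2}$)
$x = 4$ ($x = - (0 - 4) = \left(-1\right) \left(-4\right) = 4$)
$A{\left(M,B \right)} = 20$ ($A{\left(M,B \right)} = 5 \cdot 4 = 20$)
$A{\left(L{\left(0 - 2 \right)},V{\left(P \right)} \right)} 10 = 20 \cdot 10 = 200$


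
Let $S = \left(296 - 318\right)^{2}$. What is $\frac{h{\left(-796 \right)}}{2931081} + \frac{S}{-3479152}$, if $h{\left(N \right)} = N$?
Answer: $- \frac{1047012049}{2549419080828} \approx -0.00041069$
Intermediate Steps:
$S = 484$ ($S = \left(-22\right)^{2} = 484$)
$\frac{h{\left(-796 \right)}}{2931081} + \frac{S}{-3479152} = - \frac{796}{2931081} + \frac{484}{-3479152} = \left(-796\right) \frac{1}{2931081} + 484 \left(- \frac{1}{3479152}\right) = - \frac{796}{2931081} - \frac{121}{869788} = - \frac{1047012049}{2549419080828}$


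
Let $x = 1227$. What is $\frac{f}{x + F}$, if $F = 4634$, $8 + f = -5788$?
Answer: $- \frac{5796}{5861} \approx -0.98891$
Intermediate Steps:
$f = -5796$ ($f = -8 - 5788 = -5796$)
$\frac{f}{x + F} = - \frac{5796}{1227 + 4634} = - \frac{5796}{5861}$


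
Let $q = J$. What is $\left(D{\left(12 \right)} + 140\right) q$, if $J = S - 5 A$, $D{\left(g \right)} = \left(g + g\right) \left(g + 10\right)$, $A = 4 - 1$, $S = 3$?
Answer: $-8016$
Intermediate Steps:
$A = 3$ ($A = 4 - 1 = 3$)
$D{\left(g \right)} = 2 g \left(10 + g\right)$
$J = -12$ ($J = 3 - 15 = -12$)
$q = -12$
$\left(D{\left(12 \right)} + 140\right) q = \left(2 \cdot 12 \left(10 + 12\right) + 140\right) \left(-12\right) = \left(2 \cdot 12 \cdot 22 + 140\right) \left(-12\right) = \left(528 + 140\right) \left(-12\right) = 668 \left(-12\right) = -8016$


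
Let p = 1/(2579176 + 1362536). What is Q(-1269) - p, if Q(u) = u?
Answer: -5002032529/3941712 ≈ -1269.0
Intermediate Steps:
p = 1/3941712 ≈ 2.5370e-7
Q(-1269) - p = -1269 - 1*1/3941712 = -1269 - 1/3941712 = -5002032529/3941712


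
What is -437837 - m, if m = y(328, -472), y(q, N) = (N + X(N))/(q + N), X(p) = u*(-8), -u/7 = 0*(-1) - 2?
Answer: -7881139/18 ≈ -4.3784e+5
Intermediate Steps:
u = 14 (u = -7*(0*(-1) - 2) = -7*(0 - 2) = -7*(-2) = 14)
X(p) = -112 (X(p) = 14*(-8) = -112)
y(q, N) = (-112 + N)/(N + q) (y(q, N) = (N - 112)/(q + N) = (-112 + N)/(N + q))
m = 73/18 (m = (-112 - 472)/(-472 + 328) = -584/(-144) = -1/144*(-584) = 73/18 ≈ 4.0556)
-437837 - m = -437837 - 1*73/18 = -437837 - 73/18 = -7881139/18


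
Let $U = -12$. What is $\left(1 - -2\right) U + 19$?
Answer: $-17$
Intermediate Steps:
$\left(1 - -2\right) U + 19 = \left(1 - -2\right) \left(-12\right) + 19 = \left(1 + 2\right) \left(-12\right) + 19 = 3 \left(-12\right) + 19 = -36 + 19 = -17$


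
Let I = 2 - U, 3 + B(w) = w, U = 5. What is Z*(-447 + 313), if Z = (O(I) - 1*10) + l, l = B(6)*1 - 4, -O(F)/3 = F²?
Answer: 5092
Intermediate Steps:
B(w) = -3 + w
I = -3 (I = 2 - 1*5 = 2 - 5 = -3)
O(F) = -3*F²
l = -1 (l = (-3 + 6)*1 - 4 = 3*1 - 4 = 3 - 4 = -1)
Z = -38 (Z = (-3*(-3)² - 1*10) - 1 = (-3*9 - 10) - 1 = (-27 - 10) - 1 = -37 - 1 = -38)
Z*(-447 + 313) = -38*(-447 + 313) = -38*(-134) = 5092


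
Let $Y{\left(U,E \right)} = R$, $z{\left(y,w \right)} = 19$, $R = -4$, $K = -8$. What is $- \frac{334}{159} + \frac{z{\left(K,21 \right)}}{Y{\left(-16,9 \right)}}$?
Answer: $- \frac{4357}{636} \approx -6.8506$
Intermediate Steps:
$Y{\left(U,E \right)} = -4$
$- \frac{334}{159} + \frac{z{\left(K,21 \right)}}{Y{\left(-16,9 \right)}} = - \frac{334}{159} + \frac{19}{-4} = \left(-334\right) \frac{1}{159} + 19 \left(- \frac{1}{4}\right) = - \frac{334}{159} - \frac{19}{4} = - \frac{4357}{636}$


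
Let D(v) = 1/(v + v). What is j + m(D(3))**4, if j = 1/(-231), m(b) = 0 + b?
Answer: -355/99792 ≈ -0.0035574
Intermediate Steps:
D(v) = 1/(2*v)
m(b) = b
j = -1/231 ≈ -0.0043290
j + m(D(3))**4 = -1/231 + ((1/2)/3)**4 = -1/231 + ((1/2)*(1/3))**4 = -1/231 + (1/6)**4 = -1/231 + 1/1296 = -355/99792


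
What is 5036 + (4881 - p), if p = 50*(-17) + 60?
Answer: 10707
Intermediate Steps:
p = -790 (p = -850 + 60 = -790)
5036 + (4881 - p) = 5036 + (4881 - 1*(-790)) = 5036 + (4881 + 790) = 5036 + 5671 = 10707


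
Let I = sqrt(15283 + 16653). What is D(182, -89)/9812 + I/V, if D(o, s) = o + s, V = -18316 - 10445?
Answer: 93/9812 - 8*sqrt(499)/28761 ≈ 0.0032647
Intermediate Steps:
I = 8*sqrt(499) (I = sqrt(31936) = 8*sqrt(499) ≈ 178.71)
V = -28761
D(182, -89)/9812 + I/V = (182 - 89)/9812 + (8*sqrt(499))/(-28761) = 93*(1/9812) + (8*sqrt(499))*(-1/28761) = 93/9812 - 8*sqrt(499)/28761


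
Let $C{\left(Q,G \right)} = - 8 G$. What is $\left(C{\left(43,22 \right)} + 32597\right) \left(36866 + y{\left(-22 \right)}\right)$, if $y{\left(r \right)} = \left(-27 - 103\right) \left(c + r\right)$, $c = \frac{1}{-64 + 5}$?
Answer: $\frac{75993656844}{59} \approx 1.288 \cdot 10^{9}$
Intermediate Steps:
$c = - \frac{1}{59}$ ($c = \frac{1}{-59} = - \frac{1}{59} \approx -0.016949$)
$y{\left(r \right)} = \frac{130}{59} - 130 r$ ($y{\left(r \right)} = \left(-27 - 103\right) \left(- \frac{1}{59} + r\right) = - 130 \left(- \frac{1}{59} + r\right) = \frac{130}{59} - 130 r$)
$\left(C{\left(43,22 \right)} + 32597\right) \left(36866 + y{\left(-22 \right)}\right) = \left(\left(-8\right) 22 + 32597\right) \left(36866 + \left(\frac{130}{59} - -2860\right)\right) = \left(-176 + 32597\right) \left(36866 + \left(\frac{130}{59} + 2860\right)\right) = 32421 \left(36866 + \frac{168870}{59}\right) = 32421 \cdot \frac{2343964}{59} = \frac{75993656844}{59}$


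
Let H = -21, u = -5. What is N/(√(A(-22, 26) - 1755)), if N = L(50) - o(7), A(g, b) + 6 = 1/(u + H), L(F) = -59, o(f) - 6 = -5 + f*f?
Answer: 109*I*√1190462/45787 ≈ 2.5974*I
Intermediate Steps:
o(f) = 1 + f² (o(f) = 6 + (-5 + f*f) = 6 + (-5 + f²) = 1 + f²)
A(g, b) = -157/26 (A(g, b) = -6 + 1/(-5 - 21) = -6 + 1/(-26) = -6 - 1/26 = -157/26)
N = -109 (N = -59 - (1 + 7²) = -59 - (1 + 49) = -59 - 1*50 = -59 - 50 = -109)
N/(√(A(-22, 26) - 1755)) = -109/√(-157/26 - 1755) = -109*(-I*√1190462/45787) = -(-109)*I*√1190462/45787 = 109*I*√1190462/45787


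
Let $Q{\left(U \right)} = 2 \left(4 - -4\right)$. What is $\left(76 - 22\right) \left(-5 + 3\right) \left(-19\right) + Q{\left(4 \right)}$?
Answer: $2068$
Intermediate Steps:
$Q{\left(U \right)} = 16$ ($Q{\left(U \right)} = 2 \left(4 + 4\right) = 2 \cdot 8 = 16$)
$\left(76 - 22\right) \left(-5 + 3\right) \left(-19\right) + Q{\left(4 \right)} = \left(76 - 22\right) \left(-5 + 3\right) \left(-19\right) + 16 = 54 \left(-2\right) \left(-19\right) + 16 = \left(-108\right) \left(-19\right) + 16 = 2052 + 16 = 2068$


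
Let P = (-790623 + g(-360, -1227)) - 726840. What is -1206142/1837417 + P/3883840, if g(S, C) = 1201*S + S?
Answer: -8267761942591/7136233641280 ≈ -1.1586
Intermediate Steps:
g(S, C) = 1202*S
P = -1950183 (P = (-790623 + 1202*(-360)) - 726840 = (-790623 - 432720) - 726840 = -1223343 - 726840 = -1950183)
-1206142/1837417 + P/3883840 = -1206142/1837417 - 1950183/3883840 = -8267761942591/7136233641280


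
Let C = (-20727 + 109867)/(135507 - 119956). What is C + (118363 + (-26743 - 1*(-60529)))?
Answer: 2366158239/15551 ≈ 1.5215e+5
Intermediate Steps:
C = 89140/15551 ≈ 5.7321
C + (118363 + (-26743 - 1*(-60529))) = 89140/15551 + (118363 + (-26743 - 1*(-60529))) = 89140/15551 + (118363 + (-26743 + 60529)) = 89140/15551 + (118363 + 33786) = 89140/15551 + 152149 = 2366158239/15551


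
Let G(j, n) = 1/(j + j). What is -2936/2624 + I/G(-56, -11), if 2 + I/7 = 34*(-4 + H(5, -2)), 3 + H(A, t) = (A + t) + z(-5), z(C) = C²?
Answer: -183092591/328 ≈ -5.5821e+5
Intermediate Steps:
G(j, n) = 1/(2*j)
H(A, t) = 22 + A + t (H(A, t) = -3 + ((A + t) + (-5)²) = -3 + ((A + t) + 25) = -3 + (25 + A + t) = 22 + A + t)
I = 4984 (I = -14 + 7*(34*(-4 + (22 + 5 - 2))) = -14 + 7*(34*(-4 + 25)) = -14 + 7*(34*21) = -14 + 7*714 = -14 + 4998 = 4984)
-2936/2624 + I/G(-56, -11) = -2936/2624 + 4984/(((½)/(-56))) = -2936*1/2624 + 4984/(((½)*(-1/56))) = -367/328 + 4984/(-1/112) = -367/328 + 4984*(-112) = -367/328 - 558208 = -183092591/328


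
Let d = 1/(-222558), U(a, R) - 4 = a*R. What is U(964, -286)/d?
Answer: 61359240600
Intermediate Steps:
U(a, R) = 4 + R*a (U(a, R) = 4 + a*R = 4 + R*a)
d = -1/222558 ≈ -4.4932e-6
U(964, -286)/d = (4 - 286*964)/(-1/222558) = (4 - 275704)*(-222558) = -275700*(-222558) = 61359240600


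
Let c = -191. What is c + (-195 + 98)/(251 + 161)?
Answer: -78789/412 ≈ -191.24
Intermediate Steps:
c + (-195 + 98)/(251 + 161) = -191 + (-195 + 98)/(251 + 161) = -191 - 97/412 = -78789/412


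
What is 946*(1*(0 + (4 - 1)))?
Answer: 2838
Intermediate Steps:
946*(1*(0 + (4 - 1))) = 946*(1*(0 + 3)) = 946*(1*3) = 946*3 = 2838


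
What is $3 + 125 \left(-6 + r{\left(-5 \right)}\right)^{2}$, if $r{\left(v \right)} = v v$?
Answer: $45128$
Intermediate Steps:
$r{\left(v \right)} = v^{2}$
$3 + 125 \left(-6 + r{\left(-5 \right)}\right)^{2} = 3 + 125 \left(-6 + \left(-5\right)^{2}\right)^{2} = 3 + 125 \left(-6 + 25\right)^{2} = 3 + 125 \cdot 19^{2} = 3 + 125 \cdot 361 = 3 + 45125 = 45128$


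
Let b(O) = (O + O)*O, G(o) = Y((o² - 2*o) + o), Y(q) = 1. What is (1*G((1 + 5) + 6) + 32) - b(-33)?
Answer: -2145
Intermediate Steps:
G(o) = 1
b(O) = 2*O² (b(O) = (2*O)*O = 2*O²)
(1*G((1 + 5) + 6) + 32) - b(-33) = (1*1 + 32) - 2*(-33)² = (1 + 32) - 2*1089 = 33 - 1*2178 = 33 - 2178 = -2145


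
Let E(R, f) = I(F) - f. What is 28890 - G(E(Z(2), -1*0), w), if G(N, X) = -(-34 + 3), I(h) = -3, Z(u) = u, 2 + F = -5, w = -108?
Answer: 28859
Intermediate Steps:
F = -7 (F = -2 - 5 = -7)
E(R, f) = -3 - f
G(N, X) = 31 (G(N, X) = -1*(-31) = 31)
28890 - G(E(Z(2), -1*0), w) = 28890 - 1*31 = 28890 - 31 = 28859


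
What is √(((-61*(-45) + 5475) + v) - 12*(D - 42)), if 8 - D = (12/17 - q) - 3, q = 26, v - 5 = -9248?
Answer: 3*I*√30651/17 ≈ 30.895*I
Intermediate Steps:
v = -9243 (v = 5 - 9248 = -9243)
D = 617/17 (D = 8 - ((12/17 - 1*26) - 3) = 8 - ((12*(1/17) - 26) - 3) = 8 - ((12/17 - 26) - 3) = 8 - (-430/17 - 3) = 8 - 1*(-481/17) = 8 + 481/17 = 617/17 ≈ 36.294)
√(((-61*(-45) + 5475) + v) - 12*(D - 42)) = √(((-61*(-45) + 5475) - 9243) - 12*(617/17 - 42)) = √(((2745 + 5475) - 9243) - 12*(-97/17)) = √((8220 - 9243) + 1164/17) = √(-1023 + 1164/17) = √(-16227/17) = 3*I*√30651/17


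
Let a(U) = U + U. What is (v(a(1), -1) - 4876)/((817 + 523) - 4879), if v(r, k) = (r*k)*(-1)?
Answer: 4874/3539 ≈ 1.3772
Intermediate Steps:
a(U) = 2*U
v(r, k) = -k*r (v(r, k) = (k*r)*(-1) = -k*r)
(v(a(1), -1) - 4876)/((817 + 523) - 4879) = (-1*(-1)*2*1 - 4876)/((817 + 523) - 4879) = (-1*(-1)*2 - 4876)/(1340 - 4879) = (2 - 4876)/(-3539) = -4874*(-1/3539) = 4874/3539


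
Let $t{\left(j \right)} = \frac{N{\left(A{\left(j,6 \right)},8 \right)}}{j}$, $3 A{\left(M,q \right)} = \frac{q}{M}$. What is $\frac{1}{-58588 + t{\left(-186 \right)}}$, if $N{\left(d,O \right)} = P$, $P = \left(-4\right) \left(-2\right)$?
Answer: $- \frac{93}{5448688} \approx -1.7068 \cdot 10^{-5}$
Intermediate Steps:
$P = 8$
$A{\left(M,q \right)} = \frac{q}{3 M}$ ($A{\left(M,q \right)} = \frac{q \frac{1}{M}}{3} = \frac{q}{3 M}$)
$N{\left(d,O \right)} = 8$
$t{\left(j \right)} = \frac{8}{j}$
$\frac{1}{-58588 + t{\left(-186 \right)}} = \frac{1}{-58588 + \frac{8}{-186}} = \frac{1}{-58588 + 8 \left(- \frac{1}{186}\right)} = \frac{1}{-58588 - \frac{4}{93}} = \frac{1}{- \frac{5448688}{93}} = - \frac{93}{5448688}$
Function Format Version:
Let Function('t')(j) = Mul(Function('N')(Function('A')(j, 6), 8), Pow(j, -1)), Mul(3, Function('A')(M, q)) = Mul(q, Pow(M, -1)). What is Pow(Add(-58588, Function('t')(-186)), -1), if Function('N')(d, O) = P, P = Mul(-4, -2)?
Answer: Rational(-93, 5448688) ≈ -1.7068e-5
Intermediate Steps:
P = 8
Function('A')(M, q) = Mul(Rational(1, 3), q, Pow(M, -1)) (Function('A')(M, q) = Mul(Rational(1, 3), Mul(q, Pow(M, -1))) = Mul(Rational(1, 3), q, Pow(M, -1)))
Function('N')(d, O) = 8
Function('t')(j) = Mul(8, Pow(j, -1))
Pow(Add(-58588, Function('t')(-186)), -1) = Pow(Add(-58588, Mul(8, Pow(-186, -1))), -1) = Pow(Add(-58588, Mul(8, Rational(-1, 186))), -1) = Pow(Add(-58588, Rational(-4, 93)), -1) = Pow(Rational(-5448688, 93), -1) = Rational(-93, 5448688)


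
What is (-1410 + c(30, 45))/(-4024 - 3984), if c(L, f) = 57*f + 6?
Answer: -1161/8008 ≈ -0.14498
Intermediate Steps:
c(L, f) = 6 + 57*f
(-1410 + c(30, 45))/(-4024 - 3984) = (-1410 + (6 + 57*45))/(-4024 - 3984) = (-1410 + (6 + 2565))/(-8008) = (-1410 + 2571)*(-1/8008) = 1161*(-1/8008) = -1161/8008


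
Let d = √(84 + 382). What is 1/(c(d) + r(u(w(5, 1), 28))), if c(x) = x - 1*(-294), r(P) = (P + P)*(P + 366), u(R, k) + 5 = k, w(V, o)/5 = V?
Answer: 9094/165401439 - √466/330802878 ≈ 5.4916e-5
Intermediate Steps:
w(V, o) = 5*V
u(R, k) = -5 + k
r(P) = 2*P*(366 + P) (r(P) = (2*P)*(366 + P) = 2*P*(366 + P))
d = √466 ≈ 21.587
c(x) = 294 + x (c(x) = x + 294 = 294 + x)
1/(c(d) + r(u(w(5, 1), 28))) = 1/((294 + √466) + 2*(-5 + 28)*(366 + (-5 + 28))) = 1/((294 + √466) + 2*23*(366 + 23)) = 1/((294 + √466) + 2*23*389) = 1/((294 + √466) + 17894) = 1/(18188 + √466)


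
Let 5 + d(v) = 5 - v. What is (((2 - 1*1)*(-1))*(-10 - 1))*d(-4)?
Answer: 44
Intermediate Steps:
d(v) = -v (d(v) = -5 + (5 - v) = -v)
(((2 - 1*1)*(-1))*(-10 - 1))*d(-4) = (((2 - 1*1)*(-1))*(-10 - 1))*(-1*(-4)) = (((2 - 1)*(-1))*(-11))*4 = ((1*(-1))*(-11))*4 = -1*(-11)*4 = 11*4 = 44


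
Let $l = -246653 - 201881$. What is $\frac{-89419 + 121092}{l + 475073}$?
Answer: $\frac{31673}{26539} \approx 1.1935$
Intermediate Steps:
$l = -448534$
$\frac{-89419 + 121092}{l + 475073} = \frac{-89419 + 121092}{-448534 + 475073} = \frac{31673}{26539}$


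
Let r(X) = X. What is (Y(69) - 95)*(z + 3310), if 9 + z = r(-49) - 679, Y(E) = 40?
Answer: -141515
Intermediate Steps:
z = -737 (z = -9 + (-49 - 679) = -9 - 728 = -737)
(Y(69) - 95)*(z + 3310) = (40 - 95)*(-737 + 3310) = -55*2573 = -141515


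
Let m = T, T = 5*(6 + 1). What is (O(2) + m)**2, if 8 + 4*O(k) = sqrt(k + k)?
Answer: 4489/4 ≈ 1122.3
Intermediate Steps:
T = 35 (T = 5*7 = 35)
m = 35
O(k) = -2 + sqrt(2)*sqrt(k)/4 (O(k) = -2 + sqrt(k + k)/4 = -2 + sqrt(2*k)/4 = -2 + (sqrt(2)*sqrt(k))/4 = -2 + sqrt(2)*sqrt(k)/4)
(O(2) + m)**2 = ((-2 + sqrt(2)*sqrt(2)/4) + 35)**2 = ((-2 + 1/2) + 35)**2 = (-3/2 + 35)**2 = (67/2)**2 = 4489/4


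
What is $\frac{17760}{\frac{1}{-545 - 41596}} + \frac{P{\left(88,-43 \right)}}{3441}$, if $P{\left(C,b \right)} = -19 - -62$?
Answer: $- \frac{2575327534517}{3441} \approx -7.4842 \cdot 10^{8}$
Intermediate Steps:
$P{\left(C,b \right)} = 43$ ($P{\left(C,b \right)} = -19 + 62 = 43$)
$\frac{17760}{\frac{1}{-545 - 41596}} + \frac{P{\left(88,-43 \right)}}{3441} = \frac{17760}{\frac{1}{-545 - 41596}} + \frac{43}{3441} = \frac{17760}{\frac{1}{-42141}} + 43 \cdot \frac{1}{3441} = \frac{17760}{- \frac{1}{42141}} + \frac{43}{3441} = 17760 \left(-42141\right) + \frac{43}{3441} = -748424160 + \frac{43}{3441} = - \frac{2575327534517}{3441}$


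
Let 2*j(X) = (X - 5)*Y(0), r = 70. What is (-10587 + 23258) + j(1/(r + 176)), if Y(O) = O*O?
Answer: 12671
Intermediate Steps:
Y(O) = O²
j(X) = 0 (j(X) = ((X - 5)*0²)/2 = ((-5 + X)*0)/2 = (½)*0 = 0)
(-10587 + 23258) + j(1/(r + 176)) = (-10587 + 23258) + 0 = 12671 + 0 = 12671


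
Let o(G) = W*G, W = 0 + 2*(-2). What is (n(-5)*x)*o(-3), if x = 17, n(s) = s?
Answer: -1020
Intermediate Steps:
W = -4 (W = 0 - 4 = -4)
o(G) = -4*G
(n(-5)*x)*o(-3) = (-5*17)*(-4*(-3)) = -85*12 = -1020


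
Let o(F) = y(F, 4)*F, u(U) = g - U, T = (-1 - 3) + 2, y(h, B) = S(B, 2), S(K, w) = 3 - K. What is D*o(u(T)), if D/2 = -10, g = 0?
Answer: 40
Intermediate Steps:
y(h, B) = 3 - B
T = -2 (T = -4 + 2 = -2)
D = -20 (D = 2*(-10) = -20)
u(U) = -U (u(U) = 0 - U = -U)
o(F) = -F (o(F) = (3 - 1*4)*F = (3 - 4)*F = -F)
D*o(u(T)) = -(-20)*(-1*(-2)) = -(-20)*2 = -20*(-2) = 40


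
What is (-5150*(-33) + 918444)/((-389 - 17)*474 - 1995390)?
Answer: -181399/364639 ≈ -0.49748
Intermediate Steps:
(-5150*(-33) + 918444)/((-389 - 17)*474 - 1995390) = (169950 + 918444)/(-406*474 - 1995390) = 1088394/(-192444 - 1995390) = 1088394/(-2187834) = 1088394*(-1/2187834) = -181399/364639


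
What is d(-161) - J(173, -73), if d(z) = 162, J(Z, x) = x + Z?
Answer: 62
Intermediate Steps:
J(Z, x) = Z + x
d(-161) - J(173, -73) = 162 - (173 - 73) = 162 - 1*100 = 162 - 100 = 62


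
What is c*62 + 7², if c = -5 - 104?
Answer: -6709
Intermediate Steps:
c = -109
c*62 + 7² = -109*62 + 7² = -6758 + 49 = -6709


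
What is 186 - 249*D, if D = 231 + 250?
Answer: -119583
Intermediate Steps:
D = 481
186 - 249*D = 186 - 249*481 = 186 - 119769 = -119583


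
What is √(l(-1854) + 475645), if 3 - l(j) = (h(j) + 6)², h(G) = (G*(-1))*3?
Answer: 16*I*√119246 ≈ 5525.1*I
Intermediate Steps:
h(G) = -3*G (h(G) = -G*3 = -3*G)
l(j) = 3 - (6 - 3*j)² (l(j) = 3 - (-3*j + 6)² = 3 - (6 - 3*j)²)
√(l(-1854) + 475645) = √((3 - 9*(-2 - 1854)²) + 475645) = √((3 - 9*(-1856)²) + 475645) = √((3 - 9*3444736) + 475645) = √((3 - 31002624) + 475645) = √(-31002621 + 475645) = √(-30526976) = 16*I*√119246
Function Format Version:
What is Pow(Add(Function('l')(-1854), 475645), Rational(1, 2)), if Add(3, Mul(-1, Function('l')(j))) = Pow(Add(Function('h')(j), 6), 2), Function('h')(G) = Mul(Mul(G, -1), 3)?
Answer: Mul(16, I, Pow(119246, Rational(1, 2))) ≈ Mul(5525.1, I)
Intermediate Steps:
Function('h')(G) = Mul(-3, G) (Function('h')(G) = Mul(Mul(-1, G), 3) = Mul(-3, G))
Function('l')(j) = Add(3, Mul(-1, Pow(Add(6, Mul(-3, j)), 2))) (Function('l')(j) = Add(3, Mul(-1, Pow(Add(Mul(-3, j), 6), 2))) = Add(3, Mul(-1, Pow(Add(6, Mul(-3, j)), 2))))
Pow(Add(Function('l')(-1854), 475645), Rational(1, 2)) = Pow(Add(Add(3, Mul(-9, Pow(Add(-2, -1854), 2))), 475645), Rational(1, 2)) = Pow(Add(Add(3, Mul(-9, Pow(-1856, 2))), 475645), Rational(1, 2)) = Pow(Add(Add(3, Mul(-9, 3444736)), 475645), Rational(1, 2)) = Pow(Add(Add(3, -31002624), 475645), Rational(1, 2)) = Pow(Add(-31002621, 475645), Rational(1, 2)) = Pow(-30526976, Rational(1, 2)) = Mul(16, I, Pow(119246, Rational(1, 2)))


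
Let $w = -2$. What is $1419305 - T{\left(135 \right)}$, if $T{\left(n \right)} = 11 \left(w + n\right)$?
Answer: $1417842$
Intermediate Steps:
$T{\left(n \right)} = -22 + 11 n$ ($T{\left(n \right)} = 11 \left(-2 + n\right) = -22 + 11 n$)
$1419305 - T{\left(135 \right)} = 1419305 - \left(-22 + 11 \cdot 135\right) = 1419305 - \left(-22 + 1485\right) = 1419305 - 1463 = 1417842$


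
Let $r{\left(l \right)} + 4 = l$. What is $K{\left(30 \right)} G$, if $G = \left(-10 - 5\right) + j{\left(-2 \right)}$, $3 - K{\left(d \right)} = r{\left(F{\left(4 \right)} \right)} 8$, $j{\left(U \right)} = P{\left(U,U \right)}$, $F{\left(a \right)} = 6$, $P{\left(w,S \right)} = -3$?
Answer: $234$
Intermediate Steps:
$r{\left(l \right)} = -4 + l$
$j{\left(U \right)} = -3$
$K{\left(d \right)} = -13$ ($K{\left(d \right)} = 3 - \left(-4 + 6\right) 8 = 3 - 2 \cdot 8 = 3 - 16 = -13$)
$G = -18$ ($G = \left(-10 - 5\right) - 3 = -15 - 3 = -18$)
$K{\left(30 \right)} G = \left(-13\right) \left(-18\right) = 234$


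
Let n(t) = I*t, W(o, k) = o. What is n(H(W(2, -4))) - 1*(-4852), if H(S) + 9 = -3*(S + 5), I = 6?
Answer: 4672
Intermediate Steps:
H(S) = -24 - 3*S (H(S) = -9 - 3*(S + 5) = -9 - 3*(5 + S) = -9 + (-15 - 3*S) = -24 - 3*S)
n(t) = 6*t
n(H(W(2, -4))) - 1*(-4852) = 6*(-24 - 3*2) - 1*(-4852) = 6*(-24 - 6) + 4852 = 6*(-30) + 4852 = -180 + 4852 = 4672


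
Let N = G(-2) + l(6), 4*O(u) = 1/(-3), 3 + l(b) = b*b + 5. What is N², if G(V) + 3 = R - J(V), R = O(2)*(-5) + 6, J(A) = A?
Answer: 271441/144 ≈ 1885.0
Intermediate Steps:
l(b) = 2 + b² (l(b) = -3 + (b*b + 5) = -3 + (b² + 5) = -3 + (5 + b²) = 2 + b²)
O(u) = -1/12 (O(u) = (¼)/(-3) = (¼)*(-⅓) = -1/12)
R = 77/12 (R = -1/12*(-5) + 6 = 5/12 + 6 = 77/12 ≈ 6.4167)
G(V) = 41/12 - V (G(V) = -3 + (77/12 - V) = 41/12 - V)
N = 521/12 (N = (41/12 - 1*(-2)) + (2 + 6²) = (41/12 + 2) + (2 + 36) = 65/12 + 38 = 521/12 ≈ 43.417)
N² = (521/12)² = 271441/144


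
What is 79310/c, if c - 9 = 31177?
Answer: 39655/15593 ≈ 2.5431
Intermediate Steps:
c = 31186 (c = 9 + 31177 = 31186)
79310/c = 79310/31186 = 79310*(1/31186) = 39655/15593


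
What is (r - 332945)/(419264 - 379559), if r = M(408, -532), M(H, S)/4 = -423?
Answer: -334637/39705 ≈ -8.4281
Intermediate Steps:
M(H, S) = -1692 (M(H, S) = 4*(-423) = -1692)
r = -1692
(r - 332945)/(419264 - 379559) = (-1692 - 332945)/(419264 - 379559) = -334637/39705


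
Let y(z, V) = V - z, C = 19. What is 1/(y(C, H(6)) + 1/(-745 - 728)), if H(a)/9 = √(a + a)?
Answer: 10306581/331412111 + 19527561*√3/662824222 ≈ 0.082127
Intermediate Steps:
H(a) = 9*√2*√a (H(a) = 9*√(a + a) = 9*√(2*a) = 9*(√2*√a) = 9*√2*√a)
1/(y(C, H(6)) + 1/(-745 - 728)) = 1/((9*√2*√6 - 1*19) + 1/(-745 - 728)) = 1/((18*√3 - 19) + 1/(-1473)) = 1/((-19 + 18*√3) - 1/1473) = 1/(-27988/1473 + 18*√3)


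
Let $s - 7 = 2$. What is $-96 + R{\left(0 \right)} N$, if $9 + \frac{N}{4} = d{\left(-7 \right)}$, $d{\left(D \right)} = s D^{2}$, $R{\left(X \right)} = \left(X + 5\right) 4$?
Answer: $34464$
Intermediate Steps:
$s = 9$ ($s = 7 + 2 = 9$)
$R{\left(X \right)} = 20 + 4 X$ ($R{\left(X \right)} = \left(5 + X\right) 4 = 20 + 4 X$)
$d{\left(D \right)} = 9 D^{2}$
$N = 1728$ ($N = -36 + 4 \cdot 9 \left(-7\right)^{2} = -36 + 4 \cdot 9 \cdot 49 = -36 + 4 \cdot 441 = -36 + 1764 = 1728$)
$-96 + R{\left(0 \right)} N = -96 + \left(20 + 4 \cdot 0\right) 1728 = -96 + \left(20 + 0\right) 1728 = -96 + 20 \cdot 1728 = -96 + 34560 = 34464$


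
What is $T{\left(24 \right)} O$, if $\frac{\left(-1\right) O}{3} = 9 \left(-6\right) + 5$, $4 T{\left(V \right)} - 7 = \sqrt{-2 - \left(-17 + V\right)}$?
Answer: $\frac{1029}{4} + \frac{441 i}{4} \approx 257.25 + 110.25 i$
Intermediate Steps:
$T{\left(V \right)} = \frac{7}{4} + \frac{\sqrt{15 - V}}{4}$ ($T{\left(V \right)} = \frac{7}{4} + \frac{\sqrt{-2 - \left(-17 + V\right)}}{4} = \frac{7}{4} + \frac{\sqrt{15 - V}}{4}$)
$O = 147$ ($O = - 3 \left(9 \left(-6\right) + 5\right) = - 3 \left(-54 + 5\right) = \left(-3\right) \left(-49\right) = 147$)
$T{\left(24 \right)} O = \left(\frac{7}{4} + \frac{\sqrt{15 - 24}}{4}\right) 147 = \left(\frac{7}{4} + \frac{\sqrt{-9}}{4}\right) 147 = \left(\frac{7}{4} + \frac{3 i}{4}\right) 147 = \frac{1029}{4} + \frac{441 i}{4}$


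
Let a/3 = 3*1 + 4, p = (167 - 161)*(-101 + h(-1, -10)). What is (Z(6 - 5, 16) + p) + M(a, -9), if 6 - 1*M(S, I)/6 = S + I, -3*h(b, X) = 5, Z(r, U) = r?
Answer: -651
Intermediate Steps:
h(b, X) = -5/3 (h(b, X) = -1/3*5 = -5/3)
p = -616 (p = (167 - 161)*(-101 - 5/3) = 6*(-308/3) = -616)
a = 21 (a = 3*(3*1 + 4) = 3*(3 + 4) = 3*7 = 21)
M(S, I) = 36 - 6*I - 6*S (M(S, I) = 36 - 6*(S + I) = 36 - 6*(I + S) = 36 + (-6*I - 6*S) = 36 - 6*I - 6*S)
(Z(6 - 5, 16) + p) + M(a, -9) = ((6 - 5) - 616) + (36 - 6*(-9) - 6*21) = (1 - 616) + (36 + 54 - 126) = -615 - 36 = -651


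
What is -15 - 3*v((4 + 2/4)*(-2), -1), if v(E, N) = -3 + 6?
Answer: -24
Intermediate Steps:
v(E, N) = 3
-15 - 3*v((4 + 2/4)*(-2), -1) = -15 - 3*3 = -15 - 9 = -24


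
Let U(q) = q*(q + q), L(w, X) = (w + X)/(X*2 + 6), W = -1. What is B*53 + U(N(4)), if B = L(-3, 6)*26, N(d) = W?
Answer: 695/3 ≈ 231.67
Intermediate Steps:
N(d) = -1
L(w, X) = (X + w)/(6 + 2*X) (L(w, X) = (X + w)/(2*X + 6) = (X + w)/(6 + 2*X))
U(q) = 2*q² (U(q) = q*(2*q) = 2*q²)
B = 13/3 (B = ((6 - 3)/(2*(3 + 6)))*26 = ((½)*3/9)*26 = ((½)*(⅑)*3)*26 = (⅙)*26 = 13/3 ≈ 4.3333)
B*53 + U(N(4)) = (13/3)*53 + 2*(-1)² = 689/3 + 2*1 = 689/3 + 2 = 695/3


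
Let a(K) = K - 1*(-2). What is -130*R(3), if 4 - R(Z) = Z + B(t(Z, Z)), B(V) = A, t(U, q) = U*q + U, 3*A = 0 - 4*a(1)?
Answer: -650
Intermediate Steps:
a(K) = 2 + K (a(K) = K + 2 = 2 + K)
A = -4 (A = (0 - 4*(2 + 1))/3 = (0 - 4*3)/3 = (0 - 12)/3 = (⅓)*(-12) = -4)
t(U, q) = U + U*q
B(V) = -4
R(Z) = 8 - Z (R(Z) = 4 - (Z - 4) = 4 - (-4 + Z) = 4 + (4 - Z) = 8 - Z)
-130*R(3) = -130*(8 - 1*3) = -130*(8 - 3) = -130*5 = -650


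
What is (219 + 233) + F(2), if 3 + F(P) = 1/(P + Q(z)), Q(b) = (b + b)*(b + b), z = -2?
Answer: 8083/18 ≈ 449.06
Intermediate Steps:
Q(b) = 4*b² (Q(b) = (2*b)*(2*b) = 4*b²)
F(P) = -3 + 1/(16 + P) (F(P) = -3 + 1/(P + 4*(-2)²) = -3 + 1/(P + 4*4) = -3 + 1/(P + 16) = -3 + 1/(16 + P))
(219 + 233) + F(2) = (219 + 233) + (-47 - 3*2)/(16 + 2) = 452 + (-47 - 6)/18 = 452 + (1/18)*(-53) = 452 - 53/18 = 8083/18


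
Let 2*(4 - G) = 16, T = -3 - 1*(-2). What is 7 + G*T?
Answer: 11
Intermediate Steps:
T = -1 (T = -3 + 2 = -1)
G = -4 (G = 4 - 1/2*16 = 4 - 8 = -4)
7 + G*T = 7 - 4*(-1) = 7 + 4 = 11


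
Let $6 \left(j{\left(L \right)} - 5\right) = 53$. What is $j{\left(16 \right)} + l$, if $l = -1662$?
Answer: $- \frac{9889}{6} \approx -1648.2$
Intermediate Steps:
$j{\left(L \right)} = \frac{83}{6}$ ($j{\left(L \right)} = 5 + \frac{1}{6} \cdot 53 = 5 + \frac{53}{6} = \frac{83}{6}$)
$j{\left(16 \right)} + l = \frac{83}{6} - 1662 = - \frac{9889}{6}$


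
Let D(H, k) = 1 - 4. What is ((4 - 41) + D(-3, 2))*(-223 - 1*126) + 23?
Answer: 13983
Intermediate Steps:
D(H, k) = -3
((4 - 41) + D(-3, 2))*(-223 - 1*126) + 23 = ((4 - 41) - 3)*(-223 - 1*126) + 23 = (-37 - 3)*(-223 - 126) + 23 = -40*(-349) + 23 = 13960 + 23 = 13983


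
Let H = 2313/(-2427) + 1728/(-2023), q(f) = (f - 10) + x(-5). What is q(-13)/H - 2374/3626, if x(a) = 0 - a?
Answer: 16632753581/1787427635 ≈ 9.3054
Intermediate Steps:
x(a) = -a
q(f) = -5 + f (q(f) = (f - 10) - 1*(-5) = (-10 + f) + 5 = -5 + f)
H = -2957685/1636607 (H = 2313*(-1/2427) + 1728*(-1/2023) = -771/809 - 1728/2023 = -2957685/1636607 ≈ -1.8072)
q(-13)/H - 2374/3626 = (-5 - 13)/(-2957685/1636607) - 2374/3626 = -18*(-1636607/2957685) - 2374*1/3626 = 9819642/985895 - 1187/1813 = 16632753581/1787427635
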